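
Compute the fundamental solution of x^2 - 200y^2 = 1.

(x, y) = (99, 7)

First expand sqrt(200) as a continued fraction. With x_i = (sqrt(200) + m_i)/d_i and (m_0, d_0) = (0, 1): a_0 = floor(sqrt(200)) = 14, since 14^2 = 196 <= 200 < 225 = 15^2.
Iterate m_{i+1} = d_i*a_i - m_i, d_{i+1} = (200 - m_{i+1}^2)/d_i, a_{i+1} = floor((a_0 + m_{i+1})/d_{i+1}):
  m_1 = 1*14 - 0 = 14, d_1 = (200 - 14^2)/1 = 4/1 = 4, a_1 = floor((14 + 14)/4) = 7.
  m_2 = 4*7 - 14 = 14, d_2 = (200 - 14^2)/4 = 4/4 = 1, a_2 = floor((14 + 14)/1) = 28.
  m_3 = 1*28 - 14 = 14, d_3 = (200 - 14^2)/1 = 4/1 = 4: (m_3, d_3) = (m_1, d_1) = (14, 4), so from here the quotients repeat a_1, a_2; the period length is 2.
So sqrt(200) = [14; (7, 28)] with period length k = 2.
k is even, so the fundamental solution of x^2 - 200y^2 = 1 is (p_{k-1}, q_{k-1}) = (p_1, q_1); compute convergents through index 1.
Convergents (p_i = a_i*p_{i-1} + p_{i-2}, q_i = a_i*q_{i-1} + q_{i-2} with p_{-2}=0, p_{-1}=1, q_{-2}=1, q_{-1}=0):
  i=0: a_0=14, p_0 = 14*1 + 0 = 14, q_0 = 14*0 + 1 = 1.
  i=1: a_1=7, p_1 = 7*14 + 1 = 99, q_1 = 7*1 + 0 = 7.
Check: 99^2 - 200*7^2 = 9801 - 9800 = 1, so (x, y) = (99, 7) solves the equation, and by the theorem it is the least positive solution.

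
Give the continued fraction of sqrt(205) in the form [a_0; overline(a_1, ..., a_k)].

Write x_i = (sqrt(205) + m_i)/d_i with (m_0, d_0) = (0, 1). a_0 = floor(sqrt(205)) = 14, since 14^2 = 196 <= 205 < 225 = 15^2.
Iterate m_{i+1} = d_i*a_i - m_i, d_{i+1} = (205 - m_{i+1}^2)/d_i, a_{i+1} = floor((a_0 + m_{i+1})/d_{i+1}):
  m_1 = 1*14 - 0 = 14, d_1 = (205 - 14^2)/1 = 9/1 = 9, a_1 = floor((14 + 14)/9) = 3.
  m_2 = 9*3 - 14 = 13, d_2 = (205 - 13^2)/9 = 36/9 = 4, a_2 = floor((14 + 13)/4) = 6.
  m_3 = 4*6 - 13 = 11, d_3 = (205 - 11^2)/4 = 84/4 = 21, a_3 = floor((14 + 11)/21) = 1.
  m_4 = 21*1 - 11 = 10, d_4 = (205 - 10^2)/21 = 105/21 = 5, a_4 = floor((14 + 10)/5) = 4.
  m_5 = 5*4 - 10 = 10, d_5 = (205 - 10^2)/5 = 105/5 = 21, a_5 = floor((14 + 10)/21) = 1.
  m_6 = 21*1 - 10 = 11, d_6 = (205 - 11^2)/21 = 84/21 = 4, a_6 = floor((14 + 11)/4) = 6.
  m_7 = 4*6 - 11 = 13, d_7 = (205 - 13^2)/4 = 36/4 = 9, a_7 = floor((14 + 13)/9) = 3.
  m_8 = 9*3 - 13 = 14, d_8 = (205 - 14^2)/9 = 9/9 = 1, a_8 = floor((14 + 14)/1) = 28.
  m_9 = 1*28 - 14 = 14, d_9 = (205 - 14^2)/1 = 9/1 = 9: (m_9, d_9) = (m_1, d_1) = (14, 9), so from here the quotients repeat a_1, ..., a_8; the period length is 8.
Hence the expansion of sqrt(205) is a_0 = 14 followed by the repeating block 3, 6, 1, 4, 1, 6, 3, 28 (period 8).

[14; overline(3, 6, 1, 4, 1, 6, 3, 28)]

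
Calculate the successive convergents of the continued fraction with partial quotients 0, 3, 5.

0/1, 1/3, 5/16

Using the convergent recurrence p_i = a_i*p_{i-1} + p_{i-2}, q_i = a_i*q_{i-1} + q_{i-2} with p_{-2}=0, p_{-1}=1, q_{-2}=1, q_{-1}=0:
  i=0: a_0=0, p_0 = 0*1 + 0 = 0, q_0 = 0*0 + 1 = 1.
  i=1: a_1=3, p_1 = 3*0 + 1 = 1, q_1 = 3*1 + 0 = 3.
  i=2: a_2=5, p_2 = 5*1 + 0 = 5, q_2 = 5*3 + 1 = 16.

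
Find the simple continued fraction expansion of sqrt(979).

[31; (3, 2, 5, 1, 4, 1, 5, 2, 3, 62)]

Write x_i = (sqrt(979) + m_i)/d_i with (m_0, d_0) = (0, 1). a_0 = floor(sqrt(979)) = 31, since 31^2 = 961 <= 979 < 1024 = 32^2.
Iterate m_{i+1} = d_i*a_i - m_i, d_{i+1} = (979 - m_{i+1}^2)/d_i, a_{i+1} = floor((a_0 + m_{i+1})/d_{i+1}):
  m_1 = 1*31 - 0 = 31, d_1 = (979 - 31^2)/1 = 18/1 = 18, a_1 = floor((31 + 31)/18) = 3.
  m_2 = 18*3 - 31 = 23, d_2 = (979 - 23^2)/18 = 450/18 = 25, a_2 = floor((31 + 23)/25) = 2.
  m_3 = 25*2 - 23 = 27, d_3 = (979 - 27^2)/25 = 250/25 = 10, a_3 = floor((31 + 27)/10) = 5.
  m_4 = 10*5 - 27 = 23, d_4 = (979 - 23^2)/10 = 450/10 = 45, a_4 = floor((31 + 23)/45) = 1.
  m_5 = 45*1 - 23 = 22, d_5 = (979 - 22^2)/45 = 495/45 = 11, a_5 = floor((31 + 22)/11) = 4.
  m_6 = 11*4 - 22 = 22, d_6 = (979 - 22^2)/11 = 495/11 = 45, a_6 = floor((31 + 22)/45) = 1.
  m_7 = 45*1 - 22 = 23, d_7 = (979 - 23^2)/45 = 450/45 = 10, a_7 = floor((31 + 23)/10) = 5.
  m_8 = 10*5 - 23 = 27, d_8 = (979 - 27^2)/10 = 250/10 = 25, a_8 = floor((31 + 27)/25) = 2.
  m_9 = 25*2 - 27 = 23, d_9 = (979 - 23^2)/25 = 450/25 = 18, a_9 = floor((31 + 23)/18) = 3.
  m_10 = 18*3 - 23 = 31, d_10 = (979 - 31^2)/18 = 18/18 = 1, a_10 = floor((31 + 31)/1) = 62.
  m_11 = 1*62 - 31 = 31, d_11 = (979 - 31^2)/1 = 18/1 = 18: (m_11, d_11) = (m_1, d_1) = (31, 18), so from here the quotients repeat a_1, ..., a_10; the period length is 10.
Hence the expansion of sqrt(979) is a_0 = 31 followed by the repeating block 3, 2, 5, 1, 4, 1, 5, 2, 3, 62 (period 10).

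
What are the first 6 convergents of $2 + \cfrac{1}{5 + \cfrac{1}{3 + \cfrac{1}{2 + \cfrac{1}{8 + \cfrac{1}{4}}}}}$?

2/1, 11/5, 35/16, 81/37, 683/312, 2813/1285

Using the convergent recurrence p_i = a_i*p_{i-1} + p_{i-2}, q_i = a_i*q_{i-1} + q_{i-2} with p_{-2}=0, p_{-1}=1, q_{-2}=1, q_{-1}=0:
  i=0: a_0=2, p_0 = 2*1 + 0 = 2, q_0 = 2*0 + 1 = 1.
  i=1: a_1=5, p_1 = 5*2 + 1 = 11, q_1 = 5*1 + 0 = 5.
  i=2: a_2=3, p_2 = 3*11 + 2 = 35, q_2 = 3*5 + 1 = 16.
  i=3: a_3=2, p_3 = 2*35 + 11 = 81, q_3 = 2*16 + 5 = 37.
  i=4: a_4=8, p_4 = 8*81 + 35 = 683, q_4 = 8*37 + 16 = 312.
  i=5: a_5=4, p_5 = 4*683 + 81 = 2813, q_5 = 4*312 + 37 = 1285.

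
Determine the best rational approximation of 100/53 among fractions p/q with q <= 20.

17/9

Expand x = 100/53 as a continued fraction with the Euclidean algorithm:
  100 = 1*53 + 47, so a_0 = 1.
  53 = 1*47 + 6, so a_1 = 1.
  47 = 7*6 + 5, so a_2 = 7.
  6 = 1*5 + 1, so a_3 = 1.
  5 = 5*1 + 0, so a_4 = 5.
so x = [1; 1, 7, 1, 5].
Convergents (p_i = a_i*p_{i-1} + p_{i-2}, q_i = a_i*q_{i-1} + q_{i-2} with p_{-2}=0, p_{-1}=1, q_{-2}=1, q_{-1}=0), until the denominator exceeds 20:
  i=0: a_0=1, p_0 = 1*1 + 0 = 1, q_0 = 1*0 + 1 = 1.
  i=1: a_1=1, p_1 = 1*1 + 1 = 2, q_1 = 1*1 + 0 = 1.
  i=2: a_2=7, p_2 = 7*2 + 1 = 15, q_2 = 7*1 + 1 = 8.
  i=3: a_3=1, p_3 = 1*15 + 2 = 17, q_3 = 1*8 + 1 = 9.
  i=4: a_4=5, p_4 = 5*17 + 15 = 100, q_4 = 5*9 + 8 = 53.
q_4 = 53 > 20, so the last convergent with denominator <= 20 is p_3/q_3 = 17/9.
The closest fraction with denominator <= 20 is either p_3/q_3 or the intermediate fraction (k*p_3 + p_2)/(k*q_3 + q_2) with the largest k >= 1 whose denominator stays <= 20; these approach x as k grows, and every other convergent or intermediate fraction in range is farther away.
Largest k: floor((20 - q_2)/q_3) = floor((20 - 8)/9) = 1.
That gives (1*17 + 15)/(1*9 + 8) = 32/17.
Compare the errors: |x - 17/9| = |100*9 - 17*53|/(53*9) = 1/477, and |x - 32/17| = |100*17 - 32*53|/(53*17) = 4/901.
Cross-multiplying, 1*901 = 901 < 1908 = 4*477, so 1/477 is smaller: the convergent 17/9 is closer to x than 32/17.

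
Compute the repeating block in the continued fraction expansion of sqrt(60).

[7; (1, 2, 1, 14)]

Write x_i = (sqrt(60) + m_i)/d_i with (m_0, d_0) = (0, 1). a_0 = floor(sqrt(60)) = 7, since 7^2 = 49 <= 60 < 64 = 8^2.
Iterate m_{i+1} = d_i*a_i - m_i, d_{i+1} = (60 - m_{i+1}^2)/d_i, a_{i+1} = floor((a_0 + m_{i+1})/d_{i+1}):
  m_1 = 1*7 - 0 = 7, d_1 = (60 - 7^2)/1 = 11/1 = 11, a_1 = floor((7 + 7)/11) = 1.
  m_2 = 11*1 - 7 = 4, d_2 = (60 - 4^2)/11 = 44/11 = 4, a_2 = floor((7 + 4)/4) = 2.
  m_3 = 4*2 - 4 = 4, d_3 = (60 - 4^2)/4 = 44/4 = 11, a_3 = floor((7 + 4)/11) = 1.
  m_4 = 11*1 - 4 = 7, d_4 = (60 - 7^2)/11 = 11/11 = 1, a_4 = floor((7 + 7)/1) = 14.
  m_5 = 1*14 - 7 = 7, d_5 = (60 - 7^2)/1 = 11/1 = 11: (m_5, d_5) = (m_1, d_1) = (7, 11), so from here the quotients repeat a_1, ..., a_4; the period length is 4.
Hence the expansion of sqrt(60) is a_0 = 7 followed by the repeating block 1, 2, 1, 14 (period 4).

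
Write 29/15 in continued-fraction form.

[1; 1, 14]

Run the Euclidean algorithm on 29 and 15; the successive quotients are the partial quotients a_0, a_1, ... (each step inverts the fractional part left over by the previous one):
  29 = 1*15 + 14, so a_0 = 1.
  15 = 1*14 + 1, so a_1 = 1.
  14 = 14*1 + 0, so a_2 = 14.
The remainder reaches 0 after 3 divisions, so the expansion has 3 partial quotients, read off in order.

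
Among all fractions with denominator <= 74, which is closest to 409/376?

62/57

Expand x = 409/376 as a continued fraction with the Euclidean algorithm:
  409 = 1*376 + 33, so a_0 = 1.
  376 = 11*33 + 13, so a_1 = 11.
  33 = 2*13 + 7, so a_2 = 2.
  13 = 1*7 + 6, so a_3 = 1.
  7 = 1*6 + 1, so a_4 = 1.
  6 = 6*1 + 0, so a_5 = 6.
so x = [1; 11, 2, 1, 1, 6].
Convergents (p_i = a_i*p_{i-1} + p_{i-2}, q_i = a_i*q_{i-1} + q_{i-2} with p_{-2}=0, p_{-1}=1, q_{-2}=1, q_{-1}=0), until the denominator exceeds 74:
  i=0: a_0=1, p_0 = 1*1 + 0 = 1, q_0 = 1*0 + 1 = 1.
  i=1: a_1=11, p_1 = 11*1 + 1 = 12, q_1 = 11*1 + 0 = 11.
  i=2: a_2=2, p_2 = 2*12 + 1 = 25, q_2 = 2*11 + 1 = 23.
  i=3: a_3=1, p_3 = 1*25 + 12 = 37, q_3 = 1*23 + 11 = 34.
  i=4: a_4=1, p_4 = 1*37 + 25 = 62, q_4 = 1*34 + 23 = 57.
  i=5: a_5=6, p_5 = 6*62 + 37 = 409, q_5 = 6*57 + 34 = 376.
q_5 = 376 > 74, so the last convergent with denominator <= 74 is p_4/q_4 = 62/57.
The closest fraction with denominator <= 74 is either p_4/q_4 or the intermediate fraction (k*p_4 + p_3)/(k*q_4 + q_3) with the largest k >= 1 whose denominator stays <= 74; these approach x as k grows, and every other convergent or intermediate fraction in range is farther away.
Largest k: floor((74 - q_3)/q_4) = floor((74 - 34)/57) = 0.
Since k = 0, no intermediate fraction beyond p_4/q_4 has denominator <= 74, so the convergent 62/57 is the closest (its error is |409*57 - 62*376|/(376*57) = 1/21432).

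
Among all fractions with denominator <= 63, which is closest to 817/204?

Expand x = 817/204 as a continued fraction with the Euclidean algorithm:
  817 = 4*204 + 1, so a_0 = 4.
  204 = 204*1 + 0, so a_1 = 204.
so x = [4; 204].
Convergents (p_i = a_i*p_{i-1} + p_{i-2}, q_i = a_i*q_{i-1} + q_{i-2} with p_{-2}=0, p_{-1}=1, q_{-2}=1, q_{-1}=0), until the denominator exceeds 63:
  i=0: a_0=4, p_0 = 4*1 + 0 = 4, q_0 = 4*0 + 1 = 1.
  i=1: a_1=204, p_1 = 204*4 + 1 = 817, q_1 = 204*1 + 0 = 204.
q_1 = 204 > 63, so the last convergent with denominator <= 63 is p_0/q_0 = 4/1.
The closest fraction with denominator <= 63 is either p_0/q_0 or the intermediate fraction (k*p_0 + p_{-1})/(k*q_0 + q_{-1}) with the largest k >= 1 whose denominator stays <= 63; these approach x as k grows, and every other convergent or intermediate fraction in range is farther away.
Largest k: floor((63 - q_{-1})/q_0) = floor((63 - 0)/1) = 63 (using the seeds p_{-1} = 1, q_{-1} = 0).
That gives (63*4 + 1)/(63*1 + 0) = 253/63.
Compare the errors: |x - 4/1| = |817*1 - 4*204|/(204*1) = 1/204, and |x - 253/63| = |817*63 - 253*204|/(204*63) = 141/12852.
Cross-multiplying, 1*12852 = 12852 < 28764 = 141*204, so 1/204 is smaller: the convergent 4/1 is closer to x than 253/63.

4/1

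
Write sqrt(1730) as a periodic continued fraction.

[41; (1, 1, 2, 5, 1, 1, 5, 2, 1, 1, 82)]

Write x_i = (sqrt(1730) + m_i)/d_i with (m_0, d_0) = (0, 1). a_0 = floor(sqrt(1730)) = 41, since 41^2 = 1681 <= 1730 < 1764 = 42^2.
Iterate m_{i+1} = d_i*a_i - m_i, d_{i+1} = (1730 - m_{i+1}^2)/d_i, a_{i+1} = floor((a_0 + m_{i+1})/d_{i+1}):
  m_1 = 1*41 - 0 = 41, d_1 = (1730 - 41^2)/1 = 49/1 = 49, a_1 = floor((41 + 41)/49) = 1.
  m_2 = 49*1 - 41 = 8, d_2 = (1730 - 8^2)/49 = 1666/49 = 34, a_2 = floor((41 + 8)/34) = 1.
  m_3 = 34*1 - 8 = 26, d_3 = (1730 - 26^2)/34 = 1054/34 = 31, a_3 = floor((41 + 26)/31) = 2.
  m_4 = 31*2 - 26 = 36, d_4 = (1730 - 36^2)/31 = 434/31 = 14, a_4 = floor((41 + 36)/14) = 5.
  m_5 = 14*5 - 36 = 34, d_5 = (1730 - 34^2)/14 = 574/14 = 41, a_5 = floor((41 + 34)/41) = 1.
  m_6 = 41*1 - 34 = 7, d_6 = (1730 - 7^2)/41 = 1681/41 = 41, a_6 = floor((41 + 7)/41) = 1.
  m_7 = 41*1 - 7 = 34, d_7 = (1730 - 34^2)/41 = 574/41 = 14, a_7 = floor((41 + 34)/14) = 5.
  m_8 = 14*5 - 34 = 36, d_8 = (1730 - 36^2)/14 = 434/14 = 31, a_8 = floor((41 + 36)/31) = 2.
  m_9 = 31*2 - 36 = 26, d_9 = (1730 - 26^2)/31 = 1054/31 = 34, a_9 = floor((41 + 26)/34) = 1.
  m_10 = 34*1 - 26 = 8, d_10 = (1730 - 8^2)/34 = 1666/34 = 49, a_10 = floor((41 + 8)/49) = 1.
  m_11 = 49*1 - 8 = 41, d_11 = (1730 - 41^2)/49 = 49/49 = 1, a_11 = floor((41 + 41)/1) = 82.
  m_12 = 1*82 - 41 = 41, d_12 = (1730 - 41^2)/1 = 49/1 = 49: (m_12, d_12) = (m_1, d_1) = (41, 49), so from here the quotients repeat a_1, ..., a_11; the period length is 11.
Hence the expansion of sqrt(1730) is a_0 = 41 followed by the repeating block 1, 1, 2, 5, 1, 1, 5, 2, 1, 1, 82 (period 11).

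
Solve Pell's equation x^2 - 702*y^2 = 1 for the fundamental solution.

First expand sqrt(702) as a continued fraction. With x_i = (sqrt(702) + m_i)/d_i and (m_0, d_0) = (0, 1): a_0 = floor(sqrt(702)) = 26, since 26^2 = 676 <= 702 < 729 = 27^2.
Iterate m_{i+1} = d_i*a_i - m_i, d_{i+1} = (702 - m_{i+1}^2)/d_i, a_{i+1} = floor((a_0 + m_{i+1})/d_{i+1}):
  m_1 = 1*26 - 0 = 26, d_1 = (702 - 26^2)/1 = 26/1 = 26, a_1 = floor((26 + 26)/26) = 2.
  m_2 = 26*2 - 26 = 26, d_2 = (702 - 26^2)/26 = 26/26 = 1, a_2 = floor((26 + 26)/1) = 52.
  m_3 = 1*52 - 26 = 26, d_3 = (702 - 26^2)/1 = 26/1 = 26: (m_3, d_3) = (m_1, d_1) = (26, 26), so from here the quotients repeat a_1, a_2; the period length is 2.
So sqrt(702) = [26; (2, 52)] with period length k = 2.
k is even, so the fundamental solution of x^2 - 702y^2 = 1 is (p_{k-1}, q_{k-1}) = (p_1, q_1); compute convergents through index 1.
Convergents (p_i = a_i*p_{i-1} + p_{i-2}, q_i = a_i*q_{i-1} + q_{i-2} with p_{-2}=0, p_{-1}=1, q_{-2}=1, q_{-1}=0):
  i=0: a_0=26, p_0 = 26*1 + 0 = 26, q_0 = 26*0 + 1 = 1.
  i=1: a_1=2, p_1 = 2*26 + 1 = 53, q_1 = 2*1 + 0 = 2.
Check: 53^2 - 702*2^2 = 2809 - 2808 = 1, so (x, y) = (53, 2) solves the equation, and by the theorem it is the least positive solution.

(x, y) = (53, 2)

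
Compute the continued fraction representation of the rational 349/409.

[0; 1, 5, 1, 4, 2, 5]

Run the Euclidean algorithm on 349 and 409; the successive quotients are the partial quotients a_0, a_1, ... (each step inverts the fractional part left over by the previous one):
  349 = 0*409 + 349, so a_0 = 0.
  409 = 1*349 + 60, so a_1 = 1.
  349 = 5*60 + 49, so a_2 = 5.
  60 = 1*49 + 11, so a_3 = 1.
  49 = 4*11 + 5, so a_4 = 4.
  11 = 2*5 + 1, so a_5 = 2.
  5 = 5*1 + 0, so a_6 = 5.
The remainder reaches 0 after 7 divisions, so the expansion has 7 partial quotients, read off in order.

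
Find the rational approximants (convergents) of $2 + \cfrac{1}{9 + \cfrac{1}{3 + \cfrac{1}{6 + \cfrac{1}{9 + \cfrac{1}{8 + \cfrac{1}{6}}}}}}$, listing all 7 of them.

Using the convergent recurrence p_i = a_i*p_{i-1} + p_{i-2}, q_i = a_i*q_{i-1} + q_{i-2} with p_{-2}=0, p_{-1}=1, q_{-2}=1, q_{-1}=0:
  i=0: a_0=2, p_0 = 2*1 + 0 = 2, q_0 = 2*0 + 1 = 1.
  i=1: a_1=9, p_1 = 9*2 + 1 = 19, q_1 = 9*1 + 0 = 9.
  i=2: a_2=3, p_2 = 3*19 + 2 = 59, q_2 = 3*9 + 1 = 28.
  i=3: a_3=6, p_3 = 6*59 + 19 = 373, q_3 = 6*28 + 9 = 177.
  i=4: a_4=9, p_4 = 9*373 + 59 = 3416, q_4 = 9*177 + 28 = 1621.
  i=5: a_5=8, p_5 = 8*3416 + 373 = 27701, q_5 = 8*1621 + 177 = 13145.
  i=6: a_6=6, p_6 = 6*27701 + 3416 = 169622, q_6 = 6*13145 + 1621 = 80491.

2/1, 19/9, 59/28, 373/177, 3416/1621, 27701/13145, 169622/80491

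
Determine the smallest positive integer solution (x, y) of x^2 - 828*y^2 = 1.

(x, y) = (1151, 40)

First expand sqrt(828) as a continued fraction. With x_i = (sqrt(828) + m_i)/d_i and (m_0, d_0) = (0, 1): a_0 = floor(sqrt(828)) = 28, since 28^2 = 784 <= 828 < 841 = 29^2.
Iterate m_{i+1} = d_i*a_i - m_i, d_{i+1} = (828 - m_{i+1}^2)/d_i, a_{i+1} = floor((a_0 + m_{i+1})/d_{i+1}):
  m_1 = 1*28 - 0 = 28, d_1 = (828 - 28^2)/1 = 44/1 = 44, a_1 = floor((28 + 28)/44) = 1.
  m_2 = 44*1 - 28 = 16, d_2 = (828 - 16^2)/44 = 572/44 = 13, a_2 = floor((28 + 16)/13) = 3.
  m_3 = 13*3 - 16 = 23, d_3 = (828 - 23^2)/13 = 299/13 = 23, a_3 = floor((28 + 23)/23) = 2.
  m_4 = 23*2 - 23 = 23, d_4 = (828 - 23^2)/23 = 299/23 = 13, a_4 = floor((28 + 23)/13) = 3.
  m_5 = 13*3 - 23 = 16, d_5 = (828 - 16^2)/13 = 572/13 = 44, a_5 = floor((28 + 16)/44) = 1.
  m_6 = 44*1 - 16 = 28, d_6 = (828 - 28^2)/44 = 44/44 = 1, a_6 = floor((28 + 28)/1) = 56.
  m_7 = 1*56 - 28 = 28, d_7 = (828 - 28^2)/1 = 44/1 = 44: (m_7, d_7) = (m_1, d_1) = (28, 44), so from here the quotients repeat a_1, ..., a_6; the period length is 6.
So sqrt(828) = [28; (1, 3, 2, 3, 1, 56)] with period length k = 6.
k is even, so the fundamental solution of x^2 - 828y^2 = 1 is (p_{k-1}, q_{k-1}) = (p_5, q_5); compute convergents through index 5.
Convergents (p_i = a_i*p_{i-1} + p_{i-2}, q_i = a_i*q_{i-1} + q_{i-2} with p_{-2}=0, p_{-1}=1, q_{-2}=1, q_{-1}=0):
  i=0: a_0=28, p_0 = 28*1 + 0 = 28, q_0 = 28*0 + 1 = 1.
  i=1: a_1=1, p_1 = 1*28 + 1 = 29, q_1 = 1*1 + 0 = 1.
  i=2: a_2=3, p_2 = 3*29 + 28 = 115, q_2 = 3*1 + 1 = 4.
  i=3: a_3=2, p_3 = 2*115 + 29 = 259, q_3 = 2*4 + 1 = 9.
  i=4: a_4=3, p_4 = 3*259 + 115 = 892, q_4 = 3*9 + 4 = 31.
  i=5: a_5=1, p_5 = 1*892 + 259 = 1151, q_5 = 1*31 + 9 = 40.
Check: 1151^2 - 828*40^2 = 1324801 - 1324800 = 1, so (x, y) = (1151, 40) solves the equation, and by the theorem it is the least positive solution.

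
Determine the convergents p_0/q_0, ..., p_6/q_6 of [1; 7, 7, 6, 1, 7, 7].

Using the convergent recurrence p_i = a_i*p_{i-1} + p_{i-2}, q_i = a_i*q_{i-1} + q_{i-2} with p_{-2}=0, p_{-1}=1, q_{-2}=1, q_{-1}=0:
  i=0: a_0=1, p_0 = 1*1 + 0 = 1, q_0 = 1*0 + 1 = 1.
  i=1: a_1=7, p_1 = 7*1 + 1 = 8, q_1 = 7*1 + 0 = 7.
  i=2: a_2=7, p_2 = 7*8 + 1 = 57, q_2 = 7*7 + 1 = 50.
  i=3: a_3=6, p_3 = 6*57 + 8 = 350, q_3 = 6*50 + 7 = 307.
  i=4: a_4=1, p_4 = 1*350 + 57 = 407, q_4 = 1*307 + 50 = 357.
  i=5: a_5=7, p_5 = 7*407 + 350 = 3199, q_5 = 7*357 + 307 = 2806.
  i=6: a_6=7, p_6 = 7*3199 + 407 = 22800, q_6 = 7*2806 + 357 = 19999.

1/1, 8/7, 57/50, 350/307, 407/357, 3199/2806, 22800/19999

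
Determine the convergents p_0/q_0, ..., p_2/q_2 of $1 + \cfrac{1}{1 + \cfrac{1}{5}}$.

Using the convergent recurrence p_i = a_i*p_{i-1} + p_{i-2}, q_i = a_i*q_{i-1} + q_{i-2} with p_{-2}=0, p_{-1}=1, q_{-2}=1, q_{-1}=0:
  i=0: a_0=1, p_0 = 1*1 + 0 = 1, q_0 = 1*0 + 1 = 1.
  i=1: a_1=1, p_1 = 1*1 + 1 = 2, q_1 = 1*1 + 0 = 1.
  i=2: a_2=5, p_2 = 5*2 + 1 = 11, q_2 = 5*1 + 1 = 6.

1/1, 2/1, 11/6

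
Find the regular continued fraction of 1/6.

[0; 6]

Run the Euclidean algorithm on 1 and 6; the successive quotients are the partial quotients a_0, a_1, ... (each step inverts the fractional part left over by the previous one):
  1 = 0*6 + 1, so a_0 = 0.
  6 = 6*1 + 0, so a_1 = 6.
The remainder reaches 0 after 2 divisions, so the expansion has 2 partial quotients, read off in order.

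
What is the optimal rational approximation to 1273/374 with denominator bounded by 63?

Expand x = 1273/374 as a continued fraction with the Euclidean algorithm:
  1273 = 3*374 + 151, so a_0 = 3.
  374 = 2*151 + 72, so a_1 = 2.
  151 = 2*72 + 7, so a_2 = 2.
  72 = 10*7 + 2, so a_3 = 10.
  7 = 3*2 + 1, so a_4 = 3.
  2 = 2*1 + 0, so a_5 = 2.
so x = [3; 2, 2, 10, 3, 2].
Convergents (p_i = a_i*p_{i-1} + p_{i-2}, q_i = a_i*q_{i-1} + q_{i-2} with p_{-2}=0, p_{-1}=1, q_{-2}=1, q_{-1}=0), until the denominator exceeds 63:
  i=0: a_0=3, p_0 = 3*1 + 0 = 3, q_0 = 3*0 + 1 = 1.
  i=1: a_1=2, p_1 = 2*3 + 1 = 7, q_1 = 2*1 + 0 = 2.
  i=2: a_2=2, p_2 = 2*7 + 3 = 17, q_2 = 2*2 + 1 = 5.
  i=3: a_3=10, p_3 = 10*17 + 7 = 177, q_3 = 10*5 + 2 = 52.
  i=4: a_4=3, p_4 = 3*177 + 17 = 548, q_4 = 3*52 + 5 = 161.
q_4 = 161 > 63, so the last convergent with denominator <= 63 is p_3/q_3 = 177/52.
The closest fraction with denominator <= 63 is either p_3/q_3 or the intermediate fraction (k*p_3 + p_2)/(k*q_3 + q_2) with the largest k >= 1 whose denominator stays <= 63; these approach x as k grows, and every other convergent or intermediate fraction in range is farther away.
Largest k: floor((63 - q_2)/q_3) = floor((63 - 5)/52) = 1.
That gives (1*177 + 17)/(1*52 + 5) = 194/57.
Compare the errors: |x - 177/52| = |1273*52 - 177*374|/(374*52) = 2/19448, and |x - 194/57| = |1273*57 - 194*374|/(374*57) = 5/21318.
Cross-multiplying, 2*21318 = 42636 < 97240 = 5*19448, so 2/19448 is smaller: the convergent 177/52 is closer to x than 194/57.

177/52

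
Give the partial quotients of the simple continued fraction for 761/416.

Run the Euclidean algorithm on 761 and 416; the successive quotients are the partial quotients a_0, a_1, ... (each step inverts the fractional part left over by the previous one):
  761 = 1*416 + 345, so a_0 = 1.
  416 = 1*345 + 71, so a_1 = 1.
  345 = 4*71 + 61, so a_2 = 4.
  71 = 1*61 + 10, so a_3 = 1.
  61 = 6*10 + 1, so a_4 = 6.
  10 = 10*1 + 0, so a_5 = 10.
The remainder reaches 0 after 6 divisions, so the expansion has 6 partial quotients, read off in order.

[1; 1, 4, 1, 6, 10]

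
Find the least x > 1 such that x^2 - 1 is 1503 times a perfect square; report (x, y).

(x, y) = (56447, 1456)

First expand sqrt(1503) as a continued fraction. With x_i = (sqrt(1503) + m_i)/d_i and (m_0, d_0) = (0, 1): a_0 = floor(sqrt(1503)) = 38, since 38^2 = 1444 <= 1503 < 1521 = 39^2.
Iterate m_{i+1} = d_i*a_i - m_i, d_{i+1} = (1503 - m_{i+1}^2)/d_i, a_{i+1} = floor((a_0 + m_{i+1})/d_{i+1}):
  m_1 = 1*38 - 0 = 38, d_1 = (1503 - 38^2)/1 = 59/1 = 59, a_1 = floor((38 + 38)/59) = 1.
  m_2 = 59*1 - 38 = 21, d_2 = (1503 - 21^2)/59 = 1062/59 = 18, a_2 = floor((38 + 21)/18) = 3.
  m_3 = 18*3 - 21 = 33, d_3 = (1503 - 33^2)/18 = 414/18 = 23, a_3 = floor((38 + 33)/23) = 3.
  m_4 = 23*3 - 33 = 36, d_4 = (1503 - 36^2)/23 = 207/23 = 9, a_4 = floor((38 + 36)/9) = 8.
  m_5 = 9*8 - 36 = 36, d_5 = (1503 - 36^2)/9 = 207/9 = 23, a_5 = floor((38 + 36)/23) = 3.
  m_6 = 23*3 - 36 = 33, d_6 = (1503 - 33^2)/23 = 414/23 = 18, a_6 = floor((38 + 33)/18) = 3.
  m_7 = 18*3 - 33 = 21, d_7 = (1503 - 21^2)/18 = 1062/18 = 59, a_7 = floor((38 + 21)/59) = 1.
  m_8 = 59*1 - 21 = 38, d_8 = (1503 - 38^2)/59 = 59/59 = 1, a_8 = floor((38 + 38)/1) = 76.
  m_9 = 1*76 - 38 = 38, d_9 = (1503 - 38^2)/1 = 59/1 = 59: (m_9, d_9) = (m_1, d_1) = (38, 59), so from here the quotients repeat a_1, ..., a_8; the period length is 8.
So sqrt(1503) = [38; (1, 3, 3, 8, 3, 3, 1, 76)] with period length k = 8.
k is even, so the fundamental solution of x^2 - 1503y^2 = 1 is (p_{k-1}, q_{k-1}) = (p_7, q_7); compute convergents through index 7.
Convergents (p_i = a_i*p_{i-1} + p_{i-2}, q_i = a_i*q_{i-1} + q_{i-2} with p_{-2}=0, p_{-1}=1, q_{-2}=1, q_{-1}=0):
  i=0: a_0=38, p_0 = 38*1 + 0 = 38, q_0 = 38*0 + 1 = 1.
  i=1: a_1=1, p_1 = 1*38 + 1 = 39, q_1 = 1*1 + 0 = 1.
  i=2: a_2=3, p_2 = 3*39 + 38 = 155, q_2 = 3*1 + 1 = 4.
  i=3: a_3=3, p_3 = 3*155 + 39 = 504, q_3 = 3*4 + 1 = 13.
  i=4: a_4=8, p_4 = 8*504 + 155 = 4187, q_4 = 8*13 + 4 = 108.
  i=5: a_5=3, p_5 = 3*4187 + 504 = 13065, q_5 = 3*108 + 13 = 337.
  i=6: a_6=3, p_6 = 3*13065 + 4187 = 43382, q_6 = 3*337 + 108 = 1119.
  i=7: a_7=1, p_7 = 1*43382 + 13065 = 56447, q_7 = 1*1119 + 337 = 1456.
Check: 56447^2 - 1503*1456^2 = 3186263809 - 3186263808 = 1, so (x, y) = (56447, 1456) solves the equation, and by the theorem it is the least positive solution.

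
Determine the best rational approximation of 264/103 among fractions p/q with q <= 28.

41/16

Expand x = 264/103 as a continued fraction with the Euclidean algorithm:
  264 = 2*103 + 58, so a_0 = 2.
  103 = 1*58 + 45, so a_1 = 1.
  58 = 1*45 + 13, so a_2 = 1.
  45 = 3*13 + 6, so a_3 = 3.
  13 = 2*6 + 1, so a_4 = 2.
  6 = 6*1 + 0, so a_5 = 6.
so x = [2; 1, 1, 3, 2, 6].
Convergents (p_i = a_i*p_{i-1} + p_{i-2}, q_i = a_i*q_{i-1} + q_{i-2} with p_{-2}=0, p_{-1}=1, q_{-2}=1, q_{-1}=0), until the denominator exceeds 28:
  i=0: a_0=2, p_0 = 2*1 + 0 = 2, q_0 = 2*0 + 1 = 1.
  i=1: a_1=1, p_1 = 1*2 + 1 = 3, q_1 = 1*1 + 0 = 1.
  i=2: a_2=1, p_2 = 1*3 + 2 = 5, q_2 = 1*1 + 1 = 2.
  i=3: a_3=3, p_3 = 3*5 + 3 = 18, q_3 = 3*2 + 1 = 7.
  i=4: a_4=2, p_4 = 2*18 + 5 = 41, q_4 = 2*7 + 2 = 16.
  i=5: a_5=6, p_5 = 6*41 + 18 = 264, q_5 = 6*16 + 7 = 103.
q_5 = 103 > 28, so the last convergent with denominator <= 28 is p_4/q_4 = 41/16.
The closest fraction with denominator <= 28 is either p_4/q_4 or the intermediate fraction (k*p_4 + p_3)/(k*q_4 + q_3) with the largest k >= 1 whose denominator stays <= 28; these approach x as k grows, and every other convergent or intermediate fraction in range is farther away.
Largest k: floor((28 - q_3)/q_4) = floor((28 - 7)/16) = 1.
That gives (1*41 + 18)/(1*16 + 7) = 59/23.
Compare the errors: |x - 41/16| = |264*16 - 41*103|/(103*16) = 1/1648, and |x - 59/23| = |264*23 - 59*103|/(103*23) = 5/2369.
Cross-multiplying, 1*2369 = 2369 < 8240 = 5*1648, so 1/1648 is smaller: the convergent 41/16 is closer to x than 59/23.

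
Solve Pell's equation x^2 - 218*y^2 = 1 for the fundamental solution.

First expand sqrt(218) as a continued fraction. With x_i = (sqrt(218) + m_i)/d_i and (m_0, d_0) = (0, 1): a_0 = floor(sqrt(218)) = 14, since 14^2 = 196 <= 218 < 225 = 15^2.
Iterate m_{i+1} = d_i*a_i - m_i, d_{i+1} = (218 - m_{i+1}^2)/d_i, a_{i+1} = floor((a_0 + m_{i+1})/d_{i+1}):
  m_1 = 1*14 - 0 = 14, d_1 = (218 - 14^2)/1 = 22/1 = 22, a_1 = floor((14 + 14)/22) = 1.
  m_2 = 22*1 - 14 = 8, d_2 = (218 - 8^2)/22 = 154/22 = 7, a_2 = floor((14 + 8)/7) = 3.
  m_3 = 7*3 - 8 = 13, d_3 = (218 - 13^2)/7 = 49/7 = 7, a_3 = floor((14 + 13)/7) = 3.
  m_4 = 7*3 - 13 = 8, d_4 = (218 - 8^2)/7 = 154/7 = 22, a_4 = floor((14 + 8)/22) = 1.
  m_5 = 22*1 - 8 = 14, d_5 = (218 - 14^2)/22 = 22/22 = 1, a_5 = floor((14 + 14)/1) = 28.
  m_6 = 1*28 - 14 = 14, d_6 = (218 - 14^2)/1 = 22/1 = 22: (m_6, d_6) = (m_1, d_1) = (14, 22), so from here the quotients repeat a_1, ..., a_5; the period length is 5.
So sqrt(218) = [14; (1, 3, 3, 1, 28)] with period length k = 5.
k is odd, so (p_{k-1}, q_{k-1}) only solves x^2 - 218y^2 = -1 and the fundamental solution of x^2 - 218y^2 = 1 is (p_{2k-1}, q_{2k-1}) = (p_9, q_9); compute convergents through index 9, running through the period twice.
Convergents (p_i = a_i*p_{i-1} + p_{i-2}, q_i = a_i*q_{i-1} + q_{i-2} with p_{-2}=0, p_{-1}=1, q_{-2}=1, q_{-1}=0):
  i=0: a_0=14, p_0 = 14*1 + 0 = 14, q_0 = 14*0 + 1 = 1.
  i=1: a_1=1, p_1 = 1*14 + 1 = 15, q_1 = 1*1 + 0 = 1.
  i=2: a_2=3, p_2 = 3*15 + 14 = 59, q_2 = 3*1 + 1 = 4.
  i=3: a_3=3, p_3 = 3*59 + 15 = 192, q_3 = 3*4 + 1 = 13.
  i=4: a_4=1, p_4 = 1*192 + 59 = 251, q_4 = 1*13 + 4 = 17.
  i=5: a_5=28, p_5 = 28*251 + 192 = 7220, q_5 = 28*17 + 13 = 489.
  i=6: a_6=1, p_6 = 1*7220 + 251 = 7471, q_6 = 1*489 + 17 = 506.
  i=7: a_7=3, p_7 = 3*7471 + 7220 = 29633, q_7 = 3*506 + 489 = 2007.
  i=8: a_8=3, p_8 = 3*29633 + 7471 = 96370, q_8 = 3*2007 + 506 = 6527.
  i=9: a_9=1, p_9 = 1*96370 + 29633 = 126003, q_9 = 1*6527 + 2007 = 8534.
Indeed p_4^2 - 218*q_4^2 = 63001 - 63002 = -1, not +1.
Check: 126003^2 - 218*8534^2 = 15876756009 - 15876756008 = 1, so (x, y) = (126003, 8534) solves the equation, and by the theorem it is the least positive solution.

(x, y) = (126003, 8534)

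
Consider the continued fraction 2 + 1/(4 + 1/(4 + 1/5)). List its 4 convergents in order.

Using the convergent recurrence p_i = a_i*p_{i-1} + p_{i-2}, q_i = a_i*q_{i-1} + q_{i-2} with p_{-2}=0, p_{-1}=1, q_{-2}=1, q_{-1}=0:
  i=0: a_0=2, p_0 = 2*1 + 0 = 2, q_0 = 2*0 + 1 = 1.
  i=1: a_1=4, p_1 = 4*2 + 1 = 9, q_1 = 4*1 + 0 = 4.
  i=2: a_2=4, p_2 = 4*9 + 2 = 38, q_2 = 4*4 + 1 = 17.
  i=3: a_3=5, p_3 = 5*38 + 9 = 199, q_3 = 5*17 + 4 = 89.

2/1, 9/4, 38/17, 199/89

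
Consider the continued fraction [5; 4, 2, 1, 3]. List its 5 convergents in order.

Using the convergent recurrence p_i = a_i*p_{i-1} + p_{i-2}, q_i = a_i*q_{i-1} + q_{i-2} with p_{-2}=0, p_{-1}=1, q_{-2}=1, q_{-1}=0:
  i=0: a_0=5, p_0 = 5*1 + 0 = 5, q_0 = 5*0 + 1 = 1.
  i=1: a_1=4, p_1 = 4*5 + 1 = 21, q_1 = 4*1 + 0 = 4.
  i=2: a_2=2, p_2 = 2*21 + 5 = 47, q_2 = 2*4 + 1 = 9.
  i=3: a_3=1, p_3 = 1*47 + 21 = 68, q_3 = 1*9 + 4 = 13.
  i=4: a_4=3, p_4 = 3*68 + 47 = 251, q_4 = 3*13 + 9 = 48.

5/1, 21/4, 47/9, 68/13, 251/48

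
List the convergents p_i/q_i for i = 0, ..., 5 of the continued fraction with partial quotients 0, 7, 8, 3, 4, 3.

0/1, 1/7, 8/57, 25/178, 108/769, 349/2485

Using the convergent recurrence p_i = a_i*p_{i-1} + p_{i-2}, q_i = a_i*q_{i-1} + q_{i-2} with p_{-2}=0, p_{-1}=1, q_{-2}=1, q_{-1}=0:
  i=0: a_0=0, p_0 = 0*1 + 0 = 0, q_0 = 0*0 + 1 = 1.
  i=1: a_1=7, p_1 = 7*0 + 1 = 1, q_1 = 7*1 + 0 = 7.
  i=2: a_2=8, p_2 = 8*1 + 0 = 8, q_2 = 8*7 + 1 = 57.
  i=3: a_3=3, p_3 = 3*8 + 1 = 25, q_3 = 3*57 + 7 = 178.
  i=4: a_4=4, p_4 = 4*25 + 8 = 108, q_4 = 4*178 + 57 = 769.
  i=5: a_5=3, p_5 = 3*108 + 25 = 349, q_5 = 3*769 + 178 = 2485.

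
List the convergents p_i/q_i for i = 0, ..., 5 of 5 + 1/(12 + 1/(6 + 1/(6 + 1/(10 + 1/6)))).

Using the convergent recurrence p_i = a_i*p_{i-1} + p_{i-2}, q_i = a_i*q_{i-1} + q_{i-2} with p_{-2}=0, p_{-1}=1, q_{-2}=1, q_{-1}=0:
  i=0: a_0=5, p_0 = 5*1 + 0 = 5, q_0 = 5*0 + 1 = 1.
  i=1: a_1=12, p_1 = 12*5 + 1 = 61, q_1 = 12*1 + 0 = 12.
  i=2: a_2=6, p_2 = 6*61 + 5 = 371, q_2 = 6*12 + 1 = 73.
  i=3: a_3=6, p_3 = 6*371 + 61 = 2287, q_3 = 6*73 + 12 = 450.
  i=4: a_4=10, p_4 = 10*2287 + 371 = 23241, q_4 = 10*450 + 73 = 4573.
  i=5: a_5=6, p_5 = 6*23241 + 2287 = 141733, q_5 = 6*4573 + 450 = 27888.

5/1, 61/12, 371/73, 2287/450, 23241/4573, 141733/27888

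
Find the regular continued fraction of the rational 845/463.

[1; 1, 4, 1, 2, 1, 1, 11]

Run the Euclidean algorithm on 845 and 463; the successive quotients are the partial quotients a_0, a_1, ... (each step inverts the fractional part left over by the previous one):
  845 = 1*463 + 382, so a_0 = 1.
  463 = 1*382 + 81, so a_1 = 1.
  382 = 4*81 + 58, so a_2 = 4.
  81 = 1*58 + 23, so a_3 = 1.
  58 = 2*23 + 12, so a_4 = 2.
  23 = 1*12 + 11, so a_5 = 1.
  12 = 1*11 + 1, so a_6 = 1.
  11 = 11*1 + 0, so a_7 = 11.
The remainder reaches 0 after 8 divisions, so the expansion has 8 partial quotients, read off in order.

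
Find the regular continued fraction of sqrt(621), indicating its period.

[24; (1, 11, 2, 11, 1, 48)]

Write x_i = (sqrt(621) + m_i)/d_i with (m_0, d_0) = (0, 1). a_0 = floor(sqrt(621)) = 24, since 24^2 = 576 <= 621 < 625 = 25^2.
Iterate m_{i+1} = d_i*a_i - m_i, d_{i+1} = (621 - m_{i+1}^2)/d_i, a_{i+1} = floor((a_0 + m_{i+1})/d_{i+1}):
  m_1 = 1*24 - 0 = 24, d_1 = (621 - 24^2)/1 = 45/1 = 45, a_1 = floor((24 + 24)/45) = 1.
  m_2 = 45*1 - 24 = 21, d_2 = (621 - 21^2)/45 = 180/45 = 4, a_2 = floor((24 + 21)/4) = 11.
  m_3 = 4*11 - 21 = 23, d_3 = (621 - 23^2)/4 = 92/4 = 23, a_3 = floor((24 + 23)/23) = 2.
  m_4 = 23*2 - 23 = 23, d_4 = (621 - 23^2)/23 = 92/23 = 4, a_4 = floor((24 + 23)/4) = 11.
  m_5 = 4*11 - 23 = 21, d_5 = (621 - 21^2)/4 = 180/4 = 45, a_5 = floor((24 + 21)/45) = 1.
  m_6 = 45*1 - 21 = 24, d_6 = (621 - 24^2)/45 = 45/45 = 1, a_6 = floor((24 + 24)/1) = 48.
  m_7 = 1*48 - 24 = 24, d_7 = (621 - 24^2)/1 = 45/1 = 45: (m_7, d_7) = (m_1, d_1) = (24, 45), so from here the quotients repeat a_1, ..., a_6; the period length is 6.
Hence the expansion of sqrt(621) is a_0 = 24 followed by the repeating block 1, 11, 2, 11, 1, 48 (period 6).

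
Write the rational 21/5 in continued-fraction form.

[4; 5]

Run the Euclidean algorithm on 21 and 5; the successive quotients are the partial quotients a_0, a_1, ... (each step inverts the fractional part left over by the previous one):
  21 = 4*5 + 1, so a_0 = 4.
  5 = 5*1 + 0, so a_1 = 5.
The remainder reaches 0 after 2 divisions, so the expansion has 2 partial quotients, read off in order.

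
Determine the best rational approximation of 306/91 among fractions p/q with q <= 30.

Expand x = 306/91 as a continued fraction with the Euclidean algorithm:
  306 = 3*91 + 33, so a_0 = 3.
  91 = 2*33 + 25, so a_1 = 2.
  33 = 1*25 + 8, so a_2 = 1.
  25 = 3*8 + 1, so a_3 = 3.
  8 = 8*1 + 0, so a_4 = 8.
so x = [3; 2, 1, 3, 8].
Convergents (p_i = a_i*p_{i-1} + p_{i-2}, q_i = a_i*q_{i-1} + q_{i-2} with p_{-2}=0, p_{-1}=1, q_{-2}=1, q_{-1}=0), until the denominator exceeds 30:
  i=0: a_0=3, p_0 = 3*1 + 0 = 3, q_0 = 3*0 + 1 = 1.
  i=1: a_1=2, p_1 = 2*3 + 1 = 7, q_1 = 2*1 + 0 = 2.
  i=2: a_2=1, p_2 = 1*7 + 3 = 10, q_2 = 1*2 + 1 = 3.
  i=3: a_3=3, p_3 = 3*10 + 7 = 37, q_3 = 3*3 + 2 = 11.
  i=4: a_4=8, p_4 = 8*37 + 10 = 306, q_4 = 8*11 + 3 = 91.
q_4 = 91 > 30, so the last convergent with denominator <= 30 is p_3/q_3 = 37/11.
The closest fraction with denominator <= 30 is either p_3/q_3 or the intermediate fraction (k*p_3 + p_2)/(k*q_3 + q_2) with the largest k >= 1 whose denominator stays <= 30; these approach x as k grows, and every other convergent or intermediate fraction in range is farther away.
Largest k: floor((30 - q_2)/q_3) = floor((30 - 3)/11) = 2.
That gives (2*37 + 10)/(2*11 + 3) = 84/25.
Compare the errors: |x - 37/11| = |306*11 - 37*91|/(91*11) = 1/1001, and |x - 84/25| = |306*25 - 84*91|/(91*25) = 6/2275.
Cross-multiplying, 1*2275 = 2275 < 6006 = 6*1001, so 1/1001 is smaller: the convergent 37/11 is closer to x than 84/25.

37/11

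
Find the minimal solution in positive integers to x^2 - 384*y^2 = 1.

First expand sqrt(384) as a continued fraction. With x_i = (sqrt(384) + m_i)/d_i and (m_0, d_0) = (0, 1): a_0 = floor(sqrt(384)) = 19, since 19^2 = 361 <= 384 < 400 = 20^2.
Iterate m_{i+1} = d_i*a_i - m_i, d_{i+1} = (384 - m_{i+1}^2)/d_i, a_{i+1} = floor((a_0 + m_{i+1})/d_{i+1}):
  m_1 = 1*19 - 0 = 19, d_1 = (384 - 19^2)/1 = 23/1 = 23, a_1 = floor((19 + 19)/23) = 1.
  m_2 = 23*1 - 19 = 4, d_2 = (384 - 4^2)/23 = 368/23 = 16, a_2 = floor((19 + 4)/16) = 1.
  m_3 = 16*1 - 4 = 12, d_3 = (384 - 12^2)/16 = 240/16 = 15, a_3 = floor((19 + 12)/15) = 2.
  m_4 = 15*2 - 12 = 18, d_4 = (384 - 18^2)/15 = 60/15 = 4, a_4 = floor((19 + 18)/4) = 9.
  m_5 = 4*9 - 18 = 18, d_5 = (384 - 18^2)/4 = 60/4 = 15, a_5 = floor((19 + 18)/15) = 2.
  m_6 = 15*2 - 18 = 12, d_6 = (384 - 12^2)/15 = 240/15 = 16, a_6 = floor((19 + 12)/16) = 1.
  m_7 = 16*1 - 12 = 4, d_7 = (384 - 4^2)/16 = 368/16 = 23, a_7 = floor((19 + 4)/23) = 1.
  m_8 = 23*1 - 4 = 19, d_8 = (384 - 19^2)/23 = 23/23 = 1, a_8 = floor((19 + 19)/1) = 38.
  m_9 = 1*38 - 19 = 19, d_9 = (384 - 19^2)/1 = 23/1 = 23: (m_9, d_9) = (m_1, d_1) = (19, 23), so from here the quotients repeat a_1, ..., a_8; the period length is 8.
So sqrt(384) = [19; (1, 1, 2, 9, 2, 1, 1, 38)] with period length k = 8.
k is even, so the fundamental solution of x^2 - 384y^2 = 1 is (p_{k-1}, q_{k-1}) = (p_7, q_7); compute convergents through index 7.
Convergents (p_i = a_i*p_{i-1} + p_{i-2}, q_i = a_i*q_{i-1} + q_{i-2} with p_{-2}=0, p_{-1}=1, q_{-2}=1, q_{-1}=0):
  i=0: a_0=19, p_0 = 19*1 + 0 = 19, q_0 = 19*0 + 1 = 1.
  i=1: a_1=1, p_1 = 1*19 + 1 = 20, q_1 = 1*1 + 0 = 1.
  i=2: a_2=1, p_2 = 1*20 + 19 = 39, q_2 = 1*1 + 1 = 2.
  i=3: a_3=2, p_3 = 2*39 + 20 = 98, q_3 = 2*2 + 1 = 5.
  i=4: a_4=9, p_4 = 9*98 + 39 = 921, q_4 = 9*5 + 2 = 47.
  i=5: a_5=2, p_5 = 2*921 + 98 = 1940, q_5 = 2*47 + 5 = 99.
  i=6: a_6=1, p_6 = 1*1940 + 921 = 2861, q_6 = 1*99 + 47 = 146.
  i=7: a_7=1, p_7 = 1*2861 + 1940 = 4801, q_7 = 1*146 + 99 = 245.
Check: 4801^2 - 384*245^2 = 23049601 - 23049600 = 1, so (x, y) = (4801, 245) solves the equation, and by the theorem it is the least positive solution.

(x, y) = (4801, 245)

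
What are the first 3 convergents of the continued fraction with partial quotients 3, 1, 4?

Using the convergent recurrence p_i = a_i*p_{i-1} + p_{i-2}, q_i = a_i*q_{i-1} + q_{i-2} with p_{-2}=0, p_{-1}=1, q_{-2}=1, q_{-1}=0:
  i=0: a_0=3, p_0 = 3*1 + 0 = 3, q_0 = 3*0 + 1 = 1.
  i=1: a_1=1, p_1 = 1*3 + 1 = 4, q_1 = 1*1 + 0 = 1.
  i=2: a_2=4, p_2 = 4*4 + 3 = 19, q_2 = 4*1 + 1 = 5.

3/1, 4/1, 19/5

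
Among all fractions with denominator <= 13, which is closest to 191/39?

49/10

Expand x = 191/39 as a continued fraction with the Euclidean algorithm:
  191 = 4*39 + 35, so a_0 = 4.
  39 = 1*35 + 4, so a_1 = 1.
  35 = 8*4 + 3, so a_2 = 8.
  4 = 1*3 + 1, so a_3 = 1.
  3 = 3*1 + 0, so a_4 = 3.
so x = [4; 1, 8, 1, 3].
Convergents (p_i = a_i*p_{i-1} + p_{i-2}, q_i = a_i*q_{i-1} + q_{i-2} with p_{-2}=0, p_{-1}=1, q_{-2}=1, q_{-1}=0), until the denominator exceeds 13:
  i=0: a_0=4, p_0 = 4*1 + 0 = 4, q_0 = 4*0 + 1 = 1.
  i=1: a_1=1, p_1 = 1*4 + 1 = 5, q_1 = 1*1 + 0 = 1.
  i=2: a_2=8, p_2 = 8*5 + 4 = 44, q_2 = 8*1 + 1 = 9.
  i=3: a_3=1, p_3 = 1*44 + 5 = 49, q_3 = 1*9 + 1 = 10.
  i=4: a_4=3, p_4 = 3*49 + 44 = 191, q_4 = 3*10 + 9 = 39.
q_4 = 39 > 13, so the last convergent with denominator <= 13 is p_3/q_3 = 49/10.
The closest fraction with denominator <= 13 is either p_3/q_3 or the intermediate fraction (k*p_3 + p_2)/(k*q_3 + q_2) with the largest k >= 1 whose denominator stays <= 13; these approach x as k grows, and every other convergent or intermediate fraction in range is farther away.
Largest k: floor((13 - q_2)/q_3) = floor((13 - 9)/10) = 0.
Since k = 0, no intermediate fraction beyond p_3/q_3 has denominator <= 13, so the convergent 49/10 is the closest (its error is |191*10 - 49*39|/(39*10) = 1/390).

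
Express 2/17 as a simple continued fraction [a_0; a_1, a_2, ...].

Run the Euclidean algorithm on 2 and 17; the successive quotients are the partial quotients a_0, a_1, ... (each step inverts the fractional part left over by the previous one):
  2 = 0*17 + 2, so a_0 = 0.
  17 = 8*2 + 1, so a_1 = 8.
  2 = 2*1 + 0, so a_2 = 2.
The remainder reaches 0 after 3 divisions, so the expansion has 3 partial quotients, read off in order.

[0; 8, 2]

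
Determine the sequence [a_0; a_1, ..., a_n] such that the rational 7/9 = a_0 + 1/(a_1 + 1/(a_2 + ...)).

Run the Euclidean algorithm on 7 and 9; the successive quotients are the partial quotients a_0, a_1, ... (each step inverts the fractional part left over by the previous one):
  7 = 0*9 + 7, so a_0 = 0.
  9 = 1*7 + 2, so a_1 = 1.
  7 = 3*2 + 1, so a_2 = 3.
  2 = 2*1 + 0, so a_3 = 2.
The remainder reaches 0 after 4 divisions, so the expansion has 4 partial quotients, read off in order.

[0; 1, 3, 2]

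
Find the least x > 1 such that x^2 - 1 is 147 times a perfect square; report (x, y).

First expand sqrt(147) as a continued fraction. With x_i = (sqrt(147) + m_i)/d_i and (m_0, d_0) = (0, 1): a_0 = floor(sqrt(147)) = 12, since 12^2 = 144 <= 147 < 169 = 13^2.
Iterate m_{i+1} = d_i*a_i - m_i, d_{i+1} = (147 - m_{i+1}^2)/d_i, a_{i+1} = floor((a_0 + m_{i+1})/d_{i+1}):
  m_1 = 1*12 - 0 = 12, d_1 = (147 - 12^2)/1 = 3/1 = 3, a_1 = floor((12 + 12)/3) = 8.
  m_2 = 3*8 - 12 = 12, d_2 = (147 - 12^2)/3 = 3/3 = 1, a_2 = floor((12 + 12)/1) = 24.
  m_3 = 1*24 - 12 = 12, d_3 = (147 - 12^2)/1 = 3/1 = 3: (m_3, d_3) = (m_1, d_1) = (12, 3), so from here the quotients repeat a_1, a_2; the period length is 2.
So sqrt(147) = [12; (8, 24)] with period length k = 2.
k is even, so the fundamental solution of x^2 - 147y^2 = 1 is (p_{k-1}, q_{k-1}) = (p_1, q_1); compute convergents through index 1.
Convergents (p_i = a_i*p_{i-1} + p_{i-2}, q_i = a_i*q_{i-1} + q_{i-2} with p_{-2}=0, p_{-1}=1, q_{-2}=1, q_{-1}=0):
  i=0: a_0=12, p_0 = 12*1 + 0 = 12, q_0 = 12*0 + 1 = 1.
  i=1: a_1=8, p_1 = 8*12 + 1 = 97, q_1 = 8*1 + 0 = 8.
Check: 97^2 - 147*8^2 = 9409 - 9408 = 1, so (x, y) = (97, 8) solves the equation, and by the theorem it is the least positive solution.

(x, y) = (97, 8)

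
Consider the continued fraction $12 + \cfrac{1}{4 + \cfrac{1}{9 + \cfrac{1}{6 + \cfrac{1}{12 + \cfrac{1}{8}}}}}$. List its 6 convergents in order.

12/1, 49/4, 453/37, 2767/226, 33657/2749, 272023/22218

Using the convergent recurrence p_i = a_i*p_{i-1} + p_{i-2}, q_i = a_i*q_{i-1} + q_{i-2} with p_{-2}=0, p_{-1}=1, q_{-2}=1, q_{-1}=0:
  i=0: a_0=12, p_0 = 12*1 + 0 = 12, q_0 = 12*0 + 1 = 1.
  i=1: a_1=4, p_1 = 4*12 + 1 = 49, q_1 = 4*1 + 0 = 4.
  i=2: a_2=9, p_2 = 9*49 + 12 = 453, q_2 = 9*4 + 1 = 37.
  i=3: a_3=6, p_3 = 6*453 + 49 = 2767, q_3 = 6*37 + 4 = 226.
  i=4: a_4=12, p_4 = 12*2767 + 453 = 33657, q_4 = 12*226 + 37 = 2749.
  i=5: a_5=8, p_5 = 8*33657 + 2767 = 272023, q_5 = 8*2749 + 226 = 22218.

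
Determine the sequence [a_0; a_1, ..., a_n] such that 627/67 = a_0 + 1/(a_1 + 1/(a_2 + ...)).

[9; 2, 1, 3, 1, 4]

Run the Euclidean algorithm on 627 and 67; the successive quotients are the partial quotients a_0, a_1, ... (each step inverts the fractional part left over by the previous one):
  627 = 9*67 + 24, so a_0 = 9.
  67 = 2*24 + 19, so a_1 = 2.
  24 = 1*19 + 5, so a_2 = 1.
  19 = 3*5 + 4, so a_3 = 3.
  5 = 1*4 + 1, so a_4 = 1.
  4 = 4*1 + 0, so a_5 = 4.
The remainder reaches 0 after 6 divisions, so the expansion has 6 partial quotients, read off in order.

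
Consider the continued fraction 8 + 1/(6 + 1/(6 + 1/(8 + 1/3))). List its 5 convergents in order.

Using the convergent recurrence p_i = a_i*p_{i-1} + p_{i-2}, q_i = a_i*q_{i-1} + q_{i-2} with p_{-2}=0, p_{-1}=1, q_{-2}=1, q_{-1}=0:
  i=0: a_0=8, p_0 = 8*1 + 0 = 8, q_0 = 8*0 + 1 = 1.
  i=1: a_1=6, p_1 = 6*8 + 1 = 49, q_1 = 6*1 + 0 = 6.
  i=2: a_2=6, p_2 = 6*49 + 8 = 302, q_2 = 6*6 + 1 = 37.
  i=3: a_3=8, p_3 = 8*302 + 49 = 2465, q_3 = 8*37 + 6 = 302.
  i=4: a_4=3, p_4 = 3*2465 + 302 = 7697, q_4 = 3*302 + 37 = 943.

8/1, 49/6, 302/37, 2465/302, 7697/943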